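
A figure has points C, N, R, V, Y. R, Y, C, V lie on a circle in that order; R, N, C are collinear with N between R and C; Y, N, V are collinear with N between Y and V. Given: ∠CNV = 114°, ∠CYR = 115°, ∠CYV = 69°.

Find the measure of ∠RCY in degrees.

1. ∠RNY = 114°  [vertical angles at N]
2. ∠CNY = 66°  [linear pair at N on RC]
3. ∠RCY = 45°  [△YNC]

∠RCY = 45°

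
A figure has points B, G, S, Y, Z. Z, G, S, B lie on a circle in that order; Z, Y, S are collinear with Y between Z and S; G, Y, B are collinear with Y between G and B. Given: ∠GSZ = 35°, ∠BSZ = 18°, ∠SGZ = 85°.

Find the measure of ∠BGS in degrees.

1. ∠GBZ = 35°  [same arc ZG]
2. ∠GZS = 60°  [△ZGS]
3. ∠BGZ = 18°  [same arc ZB]
4. ∠BZG = 127°  [△ZGB]
5. ∠GBS = 60°  [same arc GS]
6. ∠BSG = 53°  [cyclic ZGSB, opposite ∠Z+∠S]
7. ∠BGS = 67°  [△GSB]

∠BGS = 67°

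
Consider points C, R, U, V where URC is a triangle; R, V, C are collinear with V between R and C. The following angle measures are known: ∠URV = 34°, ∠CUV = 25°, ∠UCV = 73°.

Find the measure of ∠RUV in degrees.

1. ∠CVU = 82°  [△UVC]
2. ∠RVU = 98°  [linear pair at V on RC]
3. ∠RUV = 48°  [△URV]

∠RUV = 48°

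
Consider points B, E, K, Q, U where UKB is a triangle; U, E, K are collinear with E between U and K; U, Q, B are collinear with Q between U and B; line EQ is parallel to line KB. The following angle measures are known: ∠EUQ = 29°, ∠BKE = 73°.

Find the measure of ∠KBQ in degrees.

1. ∠BUK = 29°  [E on UK, Q on UB]
2. ∠BKU = 73°  [E on ray KU]
3. ∠KBU = 78°  [△UKB]
4. ∠KBQ = 78°  [Q on ray BU]

∠KBQ = 78°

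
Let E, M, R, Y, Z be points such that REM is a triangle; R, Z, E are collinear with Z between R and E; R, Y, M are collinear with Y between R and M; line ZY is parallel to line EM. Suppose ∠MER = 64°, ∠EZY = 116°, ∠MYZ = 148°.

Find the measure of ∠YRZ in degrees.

1. ∠RZY = 64°  [ZY∥EM, corresponding at Z]
2. ∠RYZ = 32°  [linear pair at Y on RM]
3. ∠YRZ = 84°  [△RZY]

∠YRZ = 84°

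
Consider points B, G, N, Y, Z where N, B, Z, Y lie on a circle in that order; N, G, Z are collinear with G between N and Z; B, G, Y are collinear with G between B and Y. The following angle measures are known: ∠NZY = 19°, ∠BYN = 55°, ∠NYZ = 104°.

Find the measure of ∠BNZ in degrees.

1. ∠BZN = 55°  [same arc NB]
2. ∠NBZ = 76°  [cyclic NBZY, opposite ∠B+∠Y]
3. ∠BNZ = 49°  [△NBZ]

∠BNZ = 49°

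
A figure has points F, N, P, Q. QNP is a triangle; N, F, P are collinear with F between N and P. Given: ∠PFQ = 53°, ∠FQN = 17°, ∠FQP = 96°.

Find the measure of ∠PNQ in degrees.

∠PNQ = 36°

1. ∠NFQ = 127°  [linear pair at F on NP]
2. ∠FNQ = 36°  [△QNF]
3. ∠PNQ = 36°  [F on ray NP]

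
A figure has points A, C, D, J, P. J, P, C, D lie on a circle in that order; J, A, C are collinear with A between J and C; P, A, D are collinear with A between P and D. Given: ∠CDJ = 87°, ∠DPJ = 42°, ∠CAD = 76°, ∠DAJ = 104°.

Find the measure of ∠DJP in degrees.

1. ∠DCJ = 42°  [same arc JD]
2. ∠CJD = 51°  [△JCD]
3. ∠JDP = 25°  [△JAD]
4. ∠DJP = 113°  [△JPD]

∠DJP = 113°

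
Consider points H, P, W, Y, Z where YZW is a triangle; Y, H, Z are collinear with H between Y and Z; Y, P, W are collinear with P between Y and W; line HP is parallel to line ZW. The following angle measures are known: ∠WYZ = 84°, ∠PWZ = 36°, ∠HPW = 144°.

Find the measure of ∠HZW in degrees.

∠HZW = 60°

1. ∠YWZ = 36°  [P on ray WY]
2. ∠WZY = 60°  [△YZW]
3. ∠HZW = 60°  [H on ray ZY]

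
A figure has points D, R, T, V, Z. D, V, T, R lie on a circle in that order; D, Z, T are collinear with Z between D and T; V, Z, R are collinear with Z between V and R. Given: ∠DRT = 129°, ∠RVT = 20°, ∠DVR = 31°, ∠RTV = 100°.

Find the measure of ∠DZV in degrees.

∠DZV = 89°

1. ∠TRV = 60°  [△VTR]
2. ∠TDV = 60°  [same arc VT]
3. ∠DZV = 89°  [△DZV]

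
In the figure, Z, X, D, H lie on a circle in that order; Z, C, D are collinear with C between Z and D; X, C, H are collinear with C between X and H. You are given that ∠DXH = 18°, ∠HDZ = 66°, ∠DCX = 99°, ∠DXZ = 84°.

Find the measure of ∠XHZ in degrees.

1. ∠DZH = 18°  [same arc DH]
2. ∠HCZ = 99°  [vertical angles at C]
3. ∠XHZ = 63°  [△ZCH]

∠XHZ = 63°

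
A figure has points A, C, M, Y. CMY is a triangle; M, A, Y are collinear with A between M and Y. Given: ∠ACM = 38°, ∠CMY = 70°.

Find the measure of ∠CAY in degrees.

∠CAY = 108°

1. ∠AMC = 70°  [A on ray MY]
2. ∠CAM = 72°  [△CMA]
3. ∠CAY = 108°  [linear pair at A on MY]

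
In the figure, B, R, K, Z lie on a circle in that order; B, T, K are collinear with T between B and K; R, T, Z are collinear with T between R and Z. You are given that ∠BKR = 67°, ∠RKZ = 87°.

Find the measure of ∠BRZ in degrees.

∠BRZ = 20°

1. ∠BZR = 67°  [same arc BR]
2. ∠RBZ = 93°  [cyclic BRKZ, opposite ∠B+∠K]
3. ∠BRZ = 20°  [△BRZ]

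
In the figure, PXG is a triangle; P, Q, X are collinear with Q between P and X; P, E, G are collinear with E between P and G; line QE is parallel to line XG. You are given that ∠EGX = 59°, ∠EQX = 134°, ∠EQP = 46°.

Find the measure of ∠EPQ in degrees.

1. ∠PGX = 59°  [E on ray GP]
2. ∠GXP = 46°  [QE∥XG, corresponding at Q]
3. ∠GPX = 75°  [△PXG]
4. ∠EPQ = 75°  [Q on PX, E on PG]

∠EPQ = 75°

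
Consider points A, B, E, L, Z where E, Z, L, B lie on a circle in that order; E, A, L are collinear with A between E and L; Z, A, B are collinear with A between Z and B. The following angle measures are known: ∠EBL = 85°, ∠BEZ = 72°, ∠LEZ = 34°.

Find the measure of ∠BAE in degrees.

∠BAE = 91°

1. ∠EZL = 95°  [cyclic EZLB, opposite ∠Z+∠B]
2. ∠BLZ = 108°  [cyclic EZLB, opposite ∠E+∠L]
3. ∠LBZ = 34°  [same arc ZL]
4. ∠ELZ = 51°  [△EZL]
5. ∠BZL = 38°  [△ZLB]
6. ∠EBZ = 51°  [same arc EZ]
7. ∠BEL = 38°  [same arc LB]
8. ∠BAE = 91°  [△EAB]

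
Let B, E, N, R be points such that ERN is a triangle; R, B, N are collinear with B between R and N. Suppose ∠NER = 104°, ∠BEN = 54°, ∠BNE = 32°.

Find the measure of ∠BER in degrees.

1. ∠EBN = 94°  [△EBN]
2. ∠ENR = 32°  [B on ray NR]
3. ∠EBR = 86°  [linear pair at B on RN]
4. ∠ERN = 44°  [△ERN]
5. ∠BRE = 44°  [B on ray RN]
6. ∠BER = 50°  [△ERB]

∠BER = 50°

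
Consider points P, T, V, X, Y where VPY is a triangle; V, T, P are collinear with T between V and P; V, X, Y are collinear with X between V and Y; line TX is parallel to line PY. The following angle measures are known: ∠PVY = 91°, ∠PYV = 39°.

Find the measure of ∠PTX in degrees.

∠PTX = 130°

1. ∠VPY = 50°  [△VPY]
2. ∠VTX = 50°  [TX∥PY, corresponding at T]
3. ∠PTX = 130°  [linear pair at T on VP]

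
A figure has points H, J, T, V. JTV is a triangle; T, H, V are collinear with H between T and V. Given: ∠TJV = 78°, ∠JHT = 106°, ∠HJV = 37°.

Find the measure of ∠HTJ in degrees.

∠HTJ = 33°

1. ∠JHV = 74°  [linear pair at H on TV]
2. ∠HVJ = 69°  [△JHV]
3. ∠JVT = 69°  [H on ray VT]
4. ∠JTV = 33°  [△JTV]
5. ∠HTJ = 33°  [H on ray TV]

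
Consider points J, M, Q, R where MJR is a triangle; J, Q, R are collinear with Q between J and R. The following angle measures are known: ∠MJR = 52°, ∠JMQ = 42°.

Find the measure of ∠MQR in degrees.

1. ∠MJQ = 52°  [Q on ray JR]
2. ∠JQM = 86°  [△MJQ]
3. ∠MQR = 94°  [linear pair at Q on JR]

∠MQR = 94°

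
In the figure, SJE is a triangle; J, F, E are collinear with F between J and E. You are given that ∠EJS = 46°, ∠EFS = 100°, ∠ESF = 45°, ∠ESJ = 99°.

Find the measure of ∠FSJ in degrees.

1. ∠FJS = 46°  [F on ray JE]
2. ∠JFS = 80°  [linear pair at F on JE]
3. ∠FSJ = 54°  [△SJF]

∠FSJ = 54°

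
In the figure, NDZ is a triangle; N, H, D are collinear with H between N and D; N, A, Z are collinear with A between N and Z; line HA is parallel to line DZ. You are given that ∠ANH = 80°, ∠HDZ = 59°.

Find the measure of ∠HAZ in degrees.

1. ∠DNZ = 80°  [H on ND, A on NZ]
2. ∠NDZ = 59°  [H on ray DN]
3. ∠DZN = 41°  [△NDZ]
4. ∠HAN = 41°  [HA∥DZ, corresponding at A]
5. ∠HAZ = 139°  [linear pair at A on NZ]

∠HAZ = 139°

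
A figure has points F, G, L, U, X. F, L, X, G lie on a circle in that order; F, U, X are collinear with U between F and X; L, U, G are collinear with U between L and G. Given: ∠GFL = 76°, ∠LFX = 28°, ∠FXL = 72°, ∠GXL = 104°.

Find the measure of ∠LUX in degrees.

1. ∠LGX = 28°  [same arc LX]
2. ∠GLX = 48°  [△LXG]
3. ∠LUX = 60°  [△LUX]

∠LUX = 60°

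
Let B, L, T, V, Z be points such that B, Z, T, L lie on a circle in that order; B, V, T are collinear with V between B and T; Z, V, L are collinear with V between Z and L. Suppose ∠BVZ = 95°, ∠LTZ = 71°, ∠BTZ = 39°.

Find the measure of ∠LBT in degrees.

1. ∠LVT = 95°  [vertical angles at V]
2. ∠BLZ = 39°  [same arc BZ]
3. ∠BVL = 85°  [linear pair at V on BT]
4. ∠LBT = 56°  [△BVL]

∠LBT = 56°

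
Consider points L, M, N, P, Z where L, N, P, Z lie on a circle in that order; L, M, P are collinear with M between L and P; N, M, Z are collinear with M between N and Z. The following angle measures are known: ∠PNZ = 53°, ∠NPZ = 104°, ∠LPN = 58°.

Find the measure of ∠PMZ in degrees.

∠PMZ = 111°

1. ∠PLZ = 53°  [same arc PZ]
2. ∠LZN = 58°  [same arc LN]
3. ∠LMZ = 69°  [△LMZ]
4. ∠PMZ = 111°  [linear pair at M on LP]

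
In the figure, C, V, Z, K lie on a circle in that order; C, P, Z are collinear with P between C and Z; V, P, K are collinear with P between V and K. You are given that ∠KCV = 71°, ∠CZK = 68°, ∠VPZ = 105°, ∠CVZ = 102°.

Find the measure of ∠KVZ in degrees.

1. ∠CVK = 68°  [same arc CK]
2. ∠CPK = 105°  [vertical angles at P]
3. ∠CKV = 41°  [△CVK]
4. ∠KCZ = 34°  [△CPK]
5. ∠KVZ = 34°  [same arc ZK]

∠KVZ = 34°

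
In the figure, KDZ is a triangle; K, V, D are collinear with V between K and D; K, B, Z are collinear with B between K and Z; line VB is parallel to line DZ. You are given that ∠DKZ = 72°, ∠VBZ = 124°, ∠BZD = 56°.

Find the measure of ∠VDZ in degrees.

1. ∠DZK = 56°  [B on ray ZK]
2. ∠KDZ = 52°  [△KDZ]
3. ∠VDZ = 52°  [V on ray DK]

∠VDZ = 52°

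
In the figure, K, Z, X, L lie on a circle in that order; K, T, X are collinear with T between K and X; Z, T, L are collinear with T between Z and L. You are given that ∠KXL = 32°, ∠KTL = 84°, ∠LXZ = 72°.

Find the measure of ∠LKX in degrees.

1. ∠KZL = 32°  [same arc KL]
2. ∠LKZ = 108°  [cyclic KZXL, opposite ∠K+∠X]
3. ∠KLZ = 40°  [△KZL]
4. ∠LKX = 56°  [△KTL]

∠LKX = 56°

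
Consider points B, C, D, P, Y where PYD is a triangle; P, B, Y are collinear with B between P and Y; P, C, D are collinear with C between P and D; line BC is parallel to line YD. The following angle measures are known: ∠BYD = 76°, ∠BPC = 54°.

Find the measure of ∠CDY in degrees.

∠CDY = 50°

1. ∠DYP = 76°  [B on ray YP]
2. ∠DPY = 54°  [B on PY, C on PD]
3. ∠PDY = 50°  [△PYD]
4. ∠CDY = 50°  [C on ray DP]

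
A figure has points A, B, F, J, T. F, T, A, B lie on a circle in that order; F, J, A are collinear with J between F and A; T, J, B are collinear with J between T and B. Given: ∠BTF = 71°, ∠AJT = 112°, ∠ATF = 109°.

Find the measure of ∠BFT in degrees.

∠BFT = 79°

1. ∠BAF = 71°  [same arc FB]
2. ∠BJF = 112°  [vertical angles at J]
3. ∠ABF = 71°  [cyclic FTAB, opposite ∠T+∠B]
4. ∠AFB = 38°  [△FAB]
5. ∠FBT = 30°  [△FJB]
6. ∠BFT = 79°  [△FTB]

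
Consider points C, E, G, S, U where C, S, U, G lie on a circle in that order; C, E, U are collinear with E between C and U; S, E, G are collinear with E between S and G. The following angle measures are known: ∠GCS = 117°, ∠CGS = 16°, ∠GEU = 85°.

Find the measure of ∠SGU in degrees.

∠SGU = 48°

1. ∠CSG = 47°  [△CSG]
2. ∠CUG = 47°  [same arc CG]
3. ∠SGU = 48°  [△UEG]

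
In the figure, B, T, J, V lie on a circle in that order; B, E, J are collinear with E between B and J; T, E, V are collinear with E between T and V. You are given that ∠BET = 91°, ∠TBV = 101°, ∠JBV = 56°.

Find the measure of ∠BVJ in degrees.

1. ∠JEV = 91°  [vertical angles at E]
2. ∠TJV = 79°  [cyclic BTJV, opposite ∠B+∠J]
3. ∠JTV = 56°  [same arc JV]
4. ∠JVT = 45°  [△TJV]
5. ∠BJV = 44°  [△JEV]
6. ∠BVJ = 80°  [△BJV]

∠BVJ = 80°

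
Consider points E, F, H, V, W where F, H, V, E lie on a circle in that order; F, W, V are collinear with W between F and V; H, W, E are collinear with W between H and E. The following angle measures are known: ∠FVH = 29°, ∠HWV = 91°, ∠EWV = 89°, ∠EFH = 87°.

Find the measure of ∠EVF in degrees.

1. ∠FEH = 29°  [same arc FH]
2. ∠EHF = 64°  [△FHE]
3. ∠EVF = 64°  [same arc FE]

∠EVF = 64°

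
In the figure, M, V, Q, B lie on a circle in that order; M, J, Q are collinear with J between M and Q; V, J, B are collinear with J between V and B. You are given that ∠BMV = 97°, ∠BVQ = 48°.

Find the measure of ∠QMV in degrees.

∠QMV = 49°

1. ∠BQV = 83°  [cyclic MVQB, opposite ∠M+∠Q]
2. ∠QBV = 49°  [△VQB]
3. ∠QMV = 49°  [same arc VQ]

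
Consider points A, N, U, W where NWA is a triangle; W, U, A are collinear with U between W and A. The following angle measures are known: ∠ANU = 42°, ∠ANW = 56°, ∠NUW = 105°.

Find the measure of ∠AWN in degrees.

1. ∠AUN = 75°  [linear pair at U on WA]
2. ∠NAU = 63°  [△NUA]
3. ∠NAW = 63°  [U on ray AW]
4. ∠AWN = 61°  [△NWA]

∠AWN = 61°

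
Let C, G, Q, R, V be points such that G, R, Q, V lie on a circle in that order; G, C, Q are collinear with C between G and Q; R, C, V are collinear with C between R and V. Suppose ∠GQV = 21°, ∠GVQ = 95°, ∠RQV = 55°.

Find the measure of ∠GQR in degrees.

1. ∠GRV = 21°  [same arc GV]
2. ∠RGV = 125°  [cyclic GRQV, opposite ∠G+∠Q]
3. ∠GVR = 34°  [△GRV]
4. ∠GQR = 34°  [same arc GR]

∠GQR = 34°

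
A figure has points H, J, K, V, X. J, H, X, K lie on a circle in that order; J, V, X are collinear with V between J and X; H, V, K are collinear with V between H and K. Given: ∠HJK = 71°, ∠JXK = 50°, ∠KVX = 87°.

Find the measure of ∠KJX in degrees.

1. ∠JHK = 50°  [same arc JK]
2. ∠JVK = 93°  [linear pair at V on JX]
3. ∠HKJ = 59°  [△JHK]
4. ∠KJX = 28°  [△JVK]

∠KJX = 28°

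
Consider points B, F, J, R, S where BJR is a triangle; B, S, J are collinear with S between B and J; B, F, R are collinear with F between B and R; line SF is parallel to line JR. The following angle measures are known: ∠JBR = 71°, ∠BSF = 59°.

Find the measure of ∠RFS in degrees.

1. ∠FBS = 71°  [S on BJ, F on BR]
2. ∠BFS = 50°  [△BSF]
3. ∠RFS = 130°  [linear pair at F on BR]

∠RFS = 130°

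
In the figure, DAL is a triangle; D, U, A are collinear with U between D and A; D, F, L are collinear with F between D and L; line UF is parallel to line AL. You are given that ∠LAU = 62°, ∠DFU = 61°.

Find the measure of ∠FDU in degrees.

1. ∠DAL = 62°  [U on ray AD]
2. ∠ALD = 61°  [UF∥AL, corresponding at F]
3. ∠ADL = 57°  [△DAL]
4. ∠FDU = 57°  [U on DA, F on DL]

∠FDU = 57°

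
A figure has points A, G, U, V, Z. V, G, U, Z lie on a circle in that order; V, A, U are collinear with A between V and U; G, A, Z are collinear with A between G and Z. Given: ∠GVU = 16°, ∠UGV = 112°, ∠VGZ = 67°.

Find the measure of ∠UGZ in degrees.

∠UGZ = 45°

1. ∠GUV = 52°  [△VGU]
2. ∠GAV = 97°  [△VAG]
3. ∠GAU = 83°  [linear pair at A on VU]
4. ∠UGZ = 45°  [△GAU]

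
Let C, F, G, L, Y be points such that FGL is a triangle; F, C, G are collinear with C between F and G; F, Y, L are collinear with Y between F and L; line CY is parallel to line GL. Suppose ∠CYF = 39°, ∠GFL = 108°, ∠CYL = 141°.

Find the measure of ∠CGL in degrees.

∠CGL = 33°

1. ∠FLG = 39°  [CY∥GL, corresponding at Y]
2. ∠FGL = 33°  [△FGL]
3. ∠CGL = 33°  [C on ray GF]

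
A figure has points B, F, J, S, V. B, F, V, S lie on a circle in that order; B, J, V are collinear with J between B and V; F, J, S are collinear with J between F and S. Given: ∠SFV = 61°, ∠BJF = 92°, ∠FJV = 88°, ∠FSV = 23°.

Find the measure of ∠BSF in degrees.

∠BSF = 31°

1. ∠SBV = 61°  [same arc VS]
2. ∠BJS = 88°  [vertical angles at J]
3. ∠BSF = 31°  [△BJS]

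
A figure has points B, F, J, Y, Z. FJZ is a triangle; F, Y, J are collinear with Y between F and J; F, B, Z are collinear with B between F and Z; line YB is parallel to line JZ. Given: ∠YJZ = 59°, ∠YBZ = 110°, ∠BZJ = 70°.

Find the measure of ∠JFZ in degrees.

∠JFZ = 51°

1. ∠FJZ = 59°  [Y on ray JF]
2. ∠FZJ = 70°  [B on ray ZF]
3. ∠JFZ = 51°  [△FJZ]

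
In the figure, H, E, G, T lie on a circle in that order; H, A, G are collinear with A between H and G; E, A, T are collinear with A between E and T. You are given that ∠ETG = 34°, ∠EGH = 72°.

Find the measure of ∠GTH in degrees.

∠GTH = 106°

1. ∠EHG = 34°  [same arc EG]
2. ∠GEH = 74°  [△HEG]
3. ∠GTH = 106°  [cyclic HEGT, opposite ∠E+∠T]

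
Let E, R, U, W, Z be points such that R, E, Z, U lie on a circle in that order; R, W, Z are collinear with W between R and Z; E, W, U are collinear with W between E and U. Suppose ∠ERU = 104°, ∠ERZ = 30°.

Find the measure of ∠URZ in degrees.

1. ∠EZU = 76°  [cyclic REZU, opposite ∠R+∠Z]
2. ∠EUZ = 30°  [same arc EZ]
3. ∠UEZ = 74°  [△EZU]
4. ∠URZ = 74°  [same arc ZU]

∠URZ = 74°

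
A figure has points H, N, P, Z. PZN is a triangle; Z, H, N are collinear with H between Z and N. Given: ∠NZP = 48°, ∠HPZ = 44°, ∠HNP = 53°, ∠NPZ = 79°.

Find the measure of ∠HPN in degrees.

∠HPN = 35°

1. ∠HZP = 48°  [H on ray ZN]
2. ∠PHZ = 88°  [△PZH]
3. ∠NHP = 92°  [linear pair at H on ZN]
4. ∠HPN = 35°  [△PHN]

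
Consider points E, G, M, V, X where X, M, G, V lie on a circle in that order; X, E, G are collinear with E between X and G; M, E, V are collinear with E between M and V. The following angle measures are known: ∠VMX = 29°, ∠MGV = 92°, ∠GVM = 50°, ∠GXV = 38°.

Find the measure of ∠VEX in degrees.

1. ∠VGX = 29°  [same arc XV]
2. ∠GEV = 101°  [△GEV]
3. ∠VEX = 79°  [linear pair at E on XG]

∠VEX = 79°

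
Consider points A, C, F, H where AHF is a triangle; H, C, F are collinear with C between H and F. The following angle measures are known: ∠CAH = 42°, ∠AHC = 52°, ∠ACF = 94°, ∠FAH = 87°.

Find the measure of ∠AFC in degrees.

1. ∠AHF = 52°  [C on ray HF]
2. ∠AFH = 41°  [△AHF]
3. ∠AFC = 41°  [C on ray FH]

∠AFC = 41°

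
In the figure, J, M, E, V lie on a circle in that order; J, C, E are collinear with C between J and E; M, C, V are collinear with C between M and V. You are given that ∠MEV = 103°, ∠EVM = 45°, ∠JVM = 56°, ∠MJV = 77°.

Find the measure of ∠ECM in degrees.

1. ∠EMV = 32°  [△MEV]
2. ∠JEM = 56°  [same arc JM]
3. ∠ECM = 92°  [△MCE]

∠ECM = 92°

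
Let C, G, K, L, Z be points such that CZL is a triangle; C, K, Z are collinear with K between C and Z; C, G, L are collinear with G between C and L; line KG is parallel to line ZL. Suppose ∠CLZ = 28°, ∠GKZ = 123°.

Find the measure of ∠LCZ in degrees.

1. ∠CGK = 28°  [KG∥ZL, corresponding at G]
2. ∠CKG = 57°  [linear pair at K on CZ]
3. ∠GCK = 95°  [△CKG]
4. ∠LCZ = 95°  [K on CZ, G on CL]

∠LCZ = 95°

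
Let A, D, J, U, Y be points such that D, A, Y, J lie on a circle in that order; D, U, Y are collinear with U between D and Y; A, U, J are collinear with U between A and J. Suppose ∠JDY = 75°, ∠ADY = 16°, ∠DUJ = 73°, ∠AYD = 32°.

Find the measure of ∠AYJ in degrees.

∠AYJ = 89°

1. ∠JAY = 75°  [same arc YJ]
2. ∠AJY = 16°  [same arc AY]
3. ∠AYJ = 89°  [△AYJ]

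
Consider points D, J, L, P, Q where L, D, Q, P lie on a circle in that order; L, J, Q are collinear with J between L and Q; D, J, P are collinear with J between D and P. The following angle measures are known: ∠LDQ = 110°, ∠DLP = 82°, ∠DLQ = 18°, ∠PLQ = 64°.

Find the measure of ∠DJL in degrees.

1. ∠DQL = 52°  [△LDQ]
2. ∠PDQ = 64°  [same arc QP]
3. ∠DJQ = 64°  [△DJQ]
4. ∠DJL = 116°  [linear pair at J on LQ]

∠DJL = 116°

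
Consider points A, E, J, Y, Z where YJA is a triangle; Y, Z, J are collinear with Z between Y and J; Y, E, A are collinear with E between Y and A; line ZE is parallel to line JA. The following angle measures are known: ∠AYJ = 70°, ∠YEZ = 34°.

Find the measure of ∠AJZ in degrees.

1. ∠EYZ = 70°  [Z on YJ, E on YA]
2. ∠EZY = 76°  [△YZE]
3. ∠EZJ = 104°  [linear pair at Z on YJ]
4. ∠AJZ = 76°  [ZE∥JA, co-interior at J–Z]

∠AJZ = 76°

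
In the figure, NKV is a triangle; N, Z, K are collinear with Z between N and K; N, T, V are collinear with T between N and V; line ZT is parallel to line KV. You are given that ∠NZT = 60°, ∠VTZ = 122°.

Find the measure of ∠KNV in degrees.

1. ∠NTZ = 58°  [linear pair at T on NV]
2. ∠TNZ = 62°  [△NZT]
3. ∠KNV = 62°  [Z on NK, T on NV]

∠KNV = 62°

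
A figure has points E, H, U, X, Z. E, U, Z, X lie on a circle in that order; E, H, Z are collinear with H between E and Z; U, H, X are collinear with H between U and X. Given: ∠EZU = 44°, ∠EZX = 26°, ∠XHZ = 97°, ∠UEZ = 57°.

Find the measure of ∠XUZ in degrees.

1. ∠EXU = 44°  [same arc EU]
2. ∠EHX = 83°  [linear pair at H on EZ]
3. ∠XEZ = 53°  [△EHX]
4. ∠XUZ = 53°  [same arc ZX]

∠XUZ = 53°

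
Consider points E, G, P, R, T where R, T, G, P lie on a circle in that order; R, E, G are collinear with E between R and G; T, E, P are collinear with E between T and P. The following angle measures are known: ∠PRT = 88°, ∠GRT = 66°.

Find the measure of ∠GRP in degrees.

1. ∠PGT = 92°  [cyclic RTGP, opposite ∠R+∠G]
2. ∠GPT = 66°  [same arc TG]
3. ∠GTP = 22°  [△TGP]
4. ∠GRP = 22°  [same arc GP]

∠GRP = 22°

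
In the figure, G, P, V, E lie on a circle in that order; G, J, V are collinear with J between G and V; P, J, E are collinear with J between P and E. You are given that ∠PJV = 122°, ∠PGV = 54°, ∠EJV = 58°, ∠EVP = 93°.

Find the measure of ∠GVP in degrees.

1. ∠PEV = 54°  [same arc PV]
2. ∠EPV = 33°  [△PVE]
3. ∠GVP = 25°  [△PJV]

∠GVP = 25°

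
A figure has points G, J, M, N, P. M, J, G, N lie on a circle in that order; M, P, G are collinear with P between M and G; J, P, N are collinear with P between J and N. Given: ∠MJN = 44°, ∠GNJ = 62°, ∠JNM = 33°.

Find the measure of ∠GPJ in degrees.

1. ∠GMJ = 62°  [same arc JG]
2. ∠JPM = 74°  [△MPJ]
3. ∠GPJ = 106°  [linear pair at P on MG]

∠GPJ = 106°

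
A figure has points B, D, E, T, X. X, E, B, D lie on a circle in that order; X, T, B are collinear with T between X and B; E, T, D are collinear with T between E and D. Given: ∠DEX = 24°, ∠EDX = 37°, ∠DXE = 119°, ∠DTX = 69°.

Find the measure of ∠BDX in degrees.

1. ∠DBX = 24°  [same arc XD]
2. ∠BXD = 74°  [△XTD]
3. ∠BDX = 82°  [△XBD]

∠BDX = 82°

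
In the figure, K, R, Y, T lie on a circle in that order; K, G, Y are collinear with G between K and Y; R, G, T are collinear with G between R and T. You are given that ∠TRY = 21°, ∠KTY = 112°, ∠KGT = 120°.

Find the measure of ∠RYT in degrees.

∠RYT = 86°

1. ∠TKY = 21°  [same arc YT]
2. ∠KYT = 47°  [△KYT]
3. ∠TGY = 60°  [linear pair at G on KY]
4. ∠RTY = 73°  [△YGT]
5. ∠RYT = 86°  [△RYT]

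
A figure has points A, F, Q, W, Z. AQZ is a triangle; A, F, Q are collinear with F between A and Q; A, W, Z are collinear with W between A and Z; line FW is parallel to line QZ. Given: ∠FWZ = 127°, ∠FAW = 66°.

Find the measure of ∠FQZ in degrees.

1. ∠AWF = 53°  [linear pair at W on AZ]
2. ∠AFW = 61°  [△AFW]
3. ∠QFW = 119°  [linear pair at F on AQ]
4. ∠FQZ = 61°  [FW∥QZ, co-interior at Q–F]

∠FQZ = 61°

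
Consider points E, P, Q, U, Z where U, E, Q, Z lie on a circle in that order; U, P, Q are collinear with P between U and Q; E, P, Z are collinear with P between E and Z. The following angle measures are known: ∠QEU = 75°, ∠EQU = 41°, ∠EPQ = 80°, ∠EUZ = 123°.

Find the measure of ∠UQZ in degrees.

1. ∠EZU = 41°  [same arc UE]
2. ∠UEZ = 16°  [△UEZ]
3. ∠UQZ = 16°  [same arc UZ]

∠UQZ = 16°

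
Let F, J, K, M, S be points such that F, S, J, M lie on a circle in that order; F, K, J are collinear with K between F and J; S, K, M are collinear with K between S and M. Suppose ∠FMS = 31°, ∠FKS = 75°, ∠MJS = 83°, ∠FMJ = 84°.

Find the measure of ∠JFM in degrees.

∠JFM = 44°

1. ∠FJS = 31°  [same arc FS]
2. ∠JKS = 105°  [linear pair at K on FJ]
3. ∠JSM = 44°  [△SKJ]
4. ∠JFM = 44°  [same arc JM]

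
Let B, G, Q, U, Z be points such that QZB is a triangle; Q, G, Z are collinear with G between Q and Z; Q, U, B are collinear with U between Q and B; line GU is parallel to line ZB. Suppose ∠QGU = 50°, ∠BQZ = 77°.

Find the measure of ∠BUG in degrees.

∠BUG = 127°

1. ∠BZQ = 50°  [GU∥ZB, corresponding at G]
2. ∠QBZ = 53°  [△QZB]
3. ∠GUQ = 53°  [GU∥ZB, corresponding at U]
4. ∠BUG = 127°  [linear pair at U on QB]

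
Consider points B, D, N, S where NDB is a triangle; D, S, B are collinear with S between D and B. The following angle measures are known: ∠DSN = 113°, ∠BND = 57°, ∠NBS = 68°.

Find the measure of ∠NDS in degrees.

1. ∠DBN = 68°  [S on ray BD]
2. ∠BDN = 55°  [△NDB]
3. ∠NDS = 55°  [S on ray DB]

∠NDS = 55°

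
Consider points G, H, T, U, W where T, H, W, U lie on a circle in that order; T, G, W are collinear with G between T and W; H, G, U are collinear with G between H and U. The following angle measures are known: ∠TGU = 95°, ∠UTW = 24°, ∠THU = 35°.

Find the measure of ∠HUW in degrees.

1. ∠UGW = 85°  [linear pair at G on TW]
2. ∠TWU = 35°  [same arc TU]
3. ∠HUW = 60°  [△WGU]

∠HUW = 60°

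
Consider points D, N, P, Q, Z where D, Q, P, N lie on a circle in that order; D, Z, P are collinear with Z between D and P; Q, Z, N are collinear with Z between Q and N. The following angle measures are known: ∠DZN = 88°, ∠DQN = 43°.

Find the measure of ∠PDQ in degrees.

∠PDQ = 45°

1. ∠PZQ = 88°  [vertical angles at Z]
2. ∠DZQ = 92°  [linear pair at Z on DP]
3. ∠PDQ = 45°  [△DZQ]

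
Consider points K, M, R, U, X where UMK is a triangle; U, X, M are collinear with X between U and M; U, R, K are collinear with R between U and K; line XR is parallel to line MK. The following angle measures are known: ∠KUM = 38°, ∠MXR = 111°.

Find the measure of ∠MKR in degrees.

∠MKR = 73°

1. ∠RUX = 38°  [X on UM, R on UK]
2. ∠RXU = 69°  [linear pair at X on UM]
3. ∠URX = 73°  [△UXR]
4. ∠KRX = 107°  [linear pair at R on UK]
5. ∠MKR = 73°  [XR∥MK, co-interior at K–R]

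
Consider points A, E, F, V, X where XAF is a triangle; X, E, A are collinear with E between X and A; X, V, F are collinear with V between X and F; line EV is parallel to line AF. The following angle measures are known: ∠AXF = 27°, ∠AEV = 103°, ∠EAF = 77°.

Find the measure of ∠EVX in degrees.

1. ∠EXV = 27°  [E on XA, V on XF]
2. ∠VEX = 77°  [linear pair at E on XA]
3. ∠EVX = 76°  [△XEV]

∠EVX = 76°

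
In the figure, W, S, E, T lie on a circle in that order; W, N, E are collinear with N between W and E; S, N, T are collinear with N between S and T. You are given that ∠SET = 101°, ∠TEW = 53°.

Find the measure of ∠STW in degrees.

∠STW = 48°

1. ∠SWT = 79°  [cyclic WSET, opposite ∠W+∠E]
2. ∠TSW = 53°  [same arc WT]
3. ∠STW = 48°  [△WST]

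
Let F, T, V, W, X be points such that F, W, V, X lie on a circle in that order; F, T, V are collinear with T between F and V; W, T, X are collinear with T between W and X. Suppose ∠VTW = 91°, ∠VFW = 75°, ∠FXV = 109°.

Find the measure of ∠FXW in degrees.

∠FXW = 34°

1. ∠FWV = 71°  [cyclic FWVX, opposite ∠W+∠X]
2. ∠FVW = 34°  [△FWV]
3. ∠FXW = 34°  [same arc FW]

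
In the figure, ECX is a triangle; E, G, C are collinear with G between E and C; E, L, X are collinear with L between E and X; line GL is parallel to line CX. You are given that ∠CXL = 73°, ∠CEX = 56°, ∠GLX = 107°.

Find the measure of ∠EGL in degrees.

1. ∠CXE = 73°  [L on ray XE]
2. ∠ECX = 51°  [△ECX]
3. ∠EGL = 51°  [GL∥CX, corresponding at G]

∠EGL = 51°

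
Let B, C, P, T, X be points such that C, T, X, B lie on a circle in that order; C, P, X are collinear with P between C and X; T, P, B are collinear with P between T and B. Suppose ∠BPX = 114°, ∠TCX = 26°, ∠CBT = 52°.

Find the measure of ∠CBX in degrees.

1. ∠BPC = 66°  [linear pair at P on CX]
2. ∠TBX = 26°  [same arc TX]
3. ∠BCX = 62°  [△CPB]
4. ∠BXC = 40°  [△XPB]
5. ∠CBX = 78°  [△CXB]

∠CBX = 78°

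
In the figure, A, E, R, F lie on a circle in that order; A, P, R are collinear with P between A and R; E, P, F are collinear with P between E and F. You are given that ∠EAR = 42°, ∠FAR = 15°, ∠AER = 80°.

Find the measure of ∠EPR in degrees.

∠EPR = 107°

1. ∠ARE = 58°  [△AER]
2. ∠FER = 15°  [same arc RF]
3. ∠EPR = 107°  [△EPR]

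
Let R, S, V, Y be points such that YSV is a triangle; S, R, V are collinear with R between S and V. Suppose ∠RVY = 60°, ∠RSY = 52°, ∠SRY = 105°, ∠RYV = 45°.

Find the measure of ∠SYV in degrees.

1. ∠SVY = 60°  [R on ray VS]
2. ∠VSY = 52°  [R on ray SV]
3. ∠SYV = 68°  [△YSV]

∠SYV = 68°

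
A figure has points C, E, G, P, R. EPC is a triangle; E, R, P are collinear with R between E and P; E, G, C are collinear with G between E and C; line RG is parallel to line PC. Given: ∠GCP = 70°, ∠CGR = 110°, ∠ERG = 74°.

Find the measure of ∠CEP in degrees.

1. ∠ECP = 70°  [G on ray CE]
2. ∠CPE = 74°  [RG∥PC, corresponding at R]
3. ∠CEP = 36°  [△EPC]

∠CEP = 36°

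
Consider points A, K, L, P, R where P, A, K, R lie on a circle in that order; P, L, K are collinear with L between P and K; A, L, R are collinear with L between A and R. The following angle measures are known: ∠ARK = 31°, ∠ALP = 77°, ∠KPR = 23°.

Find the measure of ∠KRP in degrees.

∠KRP = 85°

1. ∠KLR = 77°  [vertical angles at L]
2. ∠PKR = 72°  [△KLR]
3. ∠KRP = 85°  [△PKR]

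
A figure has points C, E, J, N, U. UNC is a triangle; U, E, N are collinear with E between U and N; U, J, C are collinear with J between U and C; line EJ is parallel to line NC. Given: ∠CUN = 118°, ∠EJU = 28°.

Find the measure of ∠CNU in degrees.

∠CNU = 34°

1. ∠EUJ = 118°  [E on UN, J on UC]
2. ∠JEU = 34°  [△UEJ]
3. ∠CNU = 34°  [EJ∥NC, corresponding at E]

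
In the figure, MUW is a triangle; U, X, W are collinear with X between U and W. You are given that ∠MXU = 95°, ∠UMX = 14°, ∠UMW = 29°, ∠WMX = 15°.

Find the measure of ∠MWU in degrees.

1. ∠MXW = 85°  [linear pair at X on UW]
2. ∠MWX = 80°  [△MXW]
3. ∠MWU = 80°  [X on ray WU]

∠MWU = 80°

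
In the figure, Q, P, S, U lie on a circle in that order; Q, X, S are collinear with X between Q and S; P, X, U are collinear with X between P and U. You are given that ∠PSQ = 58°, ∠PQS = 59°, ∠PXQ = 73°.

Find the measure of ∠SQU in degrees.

∠SQU = 15°

1. ∠QPS = 63°  [△QPS]
2. ∠PUS = 59°  [same arc PS]
3. ∠SXU = 73°  [vertical angles at X]
4. ∠QUS = 117°  [cyclic QPSU, opposite ∠P+∠U]
5. ∠QSU = 48°  [△SXU]
6. ∠SQU = 15°  [△QSU]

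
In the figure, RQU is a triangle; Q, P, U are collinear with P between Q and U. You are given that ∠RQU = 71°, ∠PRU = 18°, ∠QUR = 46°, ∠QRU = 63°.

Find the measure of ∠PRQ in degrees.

1. ∠PQR = 71°  [P on ray QU]
2. ∠PUR = 46°  [P on ray UQ]
3. ∠RPU = 116°  [△RPU]
4. ∠QPR = 64°  [linear pair at P on QU]
5. ∠PRQ = 45°  [△RQP]

∠PRQ = 45°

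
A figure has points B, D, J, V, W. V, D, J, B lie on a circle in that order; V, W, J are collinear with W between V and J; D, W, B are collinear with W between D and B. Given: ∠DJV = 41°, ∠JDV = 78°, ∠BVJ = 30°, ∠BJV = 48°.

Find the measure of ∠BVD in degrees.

1. ∠DBV = 41°  [same arc VD]
2. ∠BDV = 48°  [same arc VB]
3. ∠BVD = 91°  [△VDB]

∠BVD = 91°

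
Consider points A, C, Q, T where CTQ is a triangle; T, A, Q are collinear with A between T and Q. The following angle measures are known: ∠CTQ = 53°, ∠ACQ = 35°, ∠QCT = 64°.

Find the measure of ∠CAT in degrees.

1. ∠CQT = 63°  [△CTQ]
2. ∠AQC = 63°  [A on ray QT]
3. ∠CAQ = 82°  [△CAQ]
4. ∠CAT = 98°  [linear pair at A on TQ]

∠CAT = 98°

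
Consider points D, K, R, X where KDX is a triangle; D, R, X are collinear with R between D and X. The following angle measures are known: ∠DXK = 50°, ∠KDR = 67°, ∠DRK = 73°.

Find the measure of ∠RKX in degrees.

∠RKX = 23°

1. ∠KXR = 50°  [R on ray XD]
2. ∠KRX = 107°  [linear pair at R on DX]
3. ∠RKX = 23°  [△KRX]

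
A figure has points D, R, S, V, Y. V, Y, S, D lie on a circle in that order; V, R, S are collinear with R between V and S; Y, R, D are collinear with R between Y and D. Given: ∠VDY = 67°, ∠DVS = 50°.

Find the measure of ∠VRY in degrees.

∠VRY = 117°

1. ∠VSY = 67°  [same arc VY]
2. ∠DYS = 50°  [same arc SD]
3. ∠SRY = 63°  [△YRS]
4. ∠VRY = 117°  [linear pair at R on VS]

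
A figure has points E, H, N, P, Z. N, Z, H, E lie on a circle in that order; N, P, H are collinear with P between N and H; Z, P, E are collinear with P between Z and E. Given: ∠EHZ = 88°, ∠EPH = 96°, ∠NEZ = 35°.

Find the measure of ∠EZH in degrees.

∠EZH = 61°

1. ∠NPZ = 96°  [vertical angles at P]
2. ∠NHZ = 35°  [same arc NZ]
3. ∠HPZ = 84°  [linear pair at P on NH]
4. ∠EZH = 61°  [△ZPH]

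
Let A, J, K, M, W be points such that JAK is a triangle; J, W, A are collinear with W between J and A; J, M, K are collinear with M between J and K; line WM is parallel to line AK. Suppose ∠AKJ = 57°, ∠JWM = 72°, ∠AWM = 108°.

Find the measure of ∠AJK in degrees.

1. ∠JMW = 57°  [WM∥AK, corresponding at M]
2. ∠MJW = 51°  [△JWM]
3. ∠AJK = 51°  [W on JA, M on JK]

∠AJK = 51°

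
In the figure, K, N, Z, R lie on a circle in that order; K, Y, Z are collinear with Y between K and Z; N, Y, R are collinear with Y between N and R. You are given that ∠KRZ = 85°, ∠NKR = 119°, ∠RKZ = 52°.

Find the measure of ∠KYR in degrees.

1. ∠KZR = 43°  [△KZR]
2. ∠KNR = 43°  [same arc KR]
3. ∠KRN = 18°  [△KNR]
4. ∠KYR = 110°  [△KYR]

∠KYR = 110°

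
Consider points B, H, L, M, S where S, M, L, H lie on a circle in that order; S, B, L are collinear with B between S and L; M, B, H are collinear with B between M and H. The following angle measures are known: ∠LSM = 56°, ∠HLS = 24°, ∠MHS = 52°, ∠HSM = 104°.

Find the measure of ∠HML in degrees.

∠HML = 48°

1. ∠LHM = 56°  [same arc ML]
2. ∠HLM = 76°  [cyclic SMLH, opposite ∠S+∠L]
3. ∠HML = 48°  [△MLH]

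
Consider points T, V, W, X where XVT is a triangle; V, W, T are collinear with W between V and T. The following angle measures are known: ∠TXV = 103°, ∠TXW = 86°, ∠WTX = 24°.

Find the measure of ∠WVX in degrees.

1. ∠VTX = 24°  [W on ray TV]
2. ∠TVX = 53°  [△XVT]
3. ∠WVX = 53°  [W on ray VT]

∠WVX = 53°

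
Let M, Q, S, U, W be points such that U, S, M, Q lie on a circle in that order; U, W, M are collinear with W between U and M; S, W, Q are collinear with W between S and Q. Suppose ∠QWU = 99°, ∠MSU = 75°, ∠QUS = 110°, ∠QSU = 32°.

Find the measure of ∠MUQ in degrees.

1. ∠MQU = 105°  [cyclic USMQ, opposite ∠S+∠Q]
2. ∠QMU = 32°  [same arc UQ]
3. ∠MUQ = 43°  [△UMQ]

∠MUQ = 43°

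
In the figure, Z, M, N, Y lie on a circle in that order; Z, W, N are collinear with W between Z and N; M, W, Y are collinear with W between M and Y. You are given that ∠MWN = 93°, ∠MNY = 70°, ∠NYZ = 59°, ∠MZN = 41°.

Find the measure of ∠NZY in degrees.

1. ∠YWZ = 93°  [vertical angles at W]
2. ∠MWZ = 87°  [linear pair at W on ZN]
3. ∠MZY = 110°  [cyclic ZMNY, opposite ∠Z+∠N]
4. ∠YMZ = 52°  [△ZWM]
5. ∠MYZ = 18°  [△ZMY]
6. ∠NZY = 69°  [△ZWY]

∠NZY = 69°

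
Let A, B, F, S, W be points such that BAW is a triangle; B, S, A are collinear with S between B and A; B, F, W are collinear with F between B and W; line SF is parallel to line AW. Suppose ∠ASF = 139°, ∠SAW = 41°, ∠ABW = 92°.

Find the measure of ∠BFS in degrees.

∠BFS = 47°

1. ∠BSF = 41°  [linear pair at S on BA]
2. ∠FBS = 92°  [S on BA, F on BW]
3. ∠BFS = 47°  [△BSF]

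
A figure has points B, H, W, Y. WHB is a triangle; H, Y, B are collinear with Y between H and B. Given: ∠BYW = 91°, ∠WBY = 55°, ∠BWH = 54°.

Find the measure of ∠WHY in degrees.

∠WHY = 71°

1. ∠HBW = 55°  [Y on ray BH]
2. ∠BHW = 71°  [△WHB]
3. ∠WHY = 71°  [Y on ray HB]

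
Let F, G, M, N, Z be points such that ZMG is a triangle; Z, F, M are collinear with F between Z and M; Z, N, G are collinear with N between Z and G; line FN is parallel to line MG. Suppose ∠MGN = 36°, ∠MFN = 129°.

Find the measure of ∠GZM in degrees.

1. ∠MGZ = 36°  [N on ray GZ]
2. ∠NFZ = 51°  [linear pair at F on ZM]
3. ∠FNZ = 36°  [FN∥MG, corresponding at N]
4. ∠FZN = 93°  [△ZFN]
5. ∠GZM = 93°  [F on ZM, N on ZG]

∠GZM = 93°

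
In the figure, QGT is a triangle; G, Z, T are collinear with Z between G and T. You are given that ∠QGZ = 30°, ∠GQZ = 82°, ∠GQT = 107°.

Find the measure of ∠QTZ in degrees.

1. ∠QGT = 30°  [Z on ray GT]
2. ∠GTQ = 43°  [△QGT]
3. ∠QTZ = 43°  [Z on ray TG]

∠QTZ = 43°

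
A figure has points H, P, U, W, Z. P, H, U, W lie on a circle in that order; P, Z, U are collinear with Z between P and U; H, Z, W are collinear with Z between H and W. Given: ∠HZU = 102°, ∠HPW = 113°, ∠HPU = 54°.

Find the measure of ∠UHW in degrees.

∠UHW = 59°

1. ∠HUW = 67°  [cyclic PHUW, opposite ∠P+∠U]
2. ∠HWU = 54°  [same arc HU]
3. ∠UHW = 59°  [△HUW]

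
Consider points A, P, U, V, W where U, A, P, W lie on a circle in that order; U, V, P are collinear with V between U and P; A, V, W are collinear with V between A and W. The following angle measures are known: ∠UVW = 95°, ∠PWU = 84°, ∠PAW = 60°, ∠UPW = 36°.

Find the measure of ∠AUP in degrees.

1. ∠AVP = 95°  [vertical angles at V]
2. ∠PAU = 96°  [cyclic UAPW, opposite ∠A+∠W]
3. ∠APU = 25°  [△AVP]
4. ∠AUP = 59°  [△UAP]

∠AUP = 59°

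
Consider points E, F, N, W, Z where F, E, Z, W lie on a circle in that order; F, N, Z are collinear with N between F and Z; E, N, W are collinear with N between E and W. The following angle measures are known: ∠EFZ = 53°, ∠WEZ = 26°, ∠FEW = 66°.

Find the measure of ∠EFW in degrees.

∠EFW = 79°

1. ∠EWZ = 53°  [same arc EZ]
2. ∠EZW = 101°  [△EZW]
3. ∠EFW = 79°  [cyclic FEZW, opposite ∠F+∠Z]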